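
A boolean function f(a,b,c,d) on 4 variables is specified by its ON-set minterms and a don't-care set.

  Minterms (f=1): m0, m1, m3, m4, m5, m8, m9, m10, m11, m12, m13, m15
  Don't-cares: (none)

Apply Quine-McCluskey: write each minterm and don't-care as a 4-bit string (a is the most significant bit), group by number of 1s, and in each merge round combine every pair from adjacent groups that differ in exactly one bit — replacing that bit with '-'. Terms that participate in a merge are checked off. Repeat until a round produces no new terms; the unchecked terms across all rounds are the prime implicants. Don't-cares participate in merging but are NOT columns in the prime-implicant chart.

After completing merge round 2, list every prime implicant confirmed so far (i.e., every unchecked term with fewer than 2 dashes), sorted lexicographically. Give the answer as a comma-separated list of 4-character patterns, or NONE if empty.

NONE

[col 0] 0000*, 0001*, 0011*, 0100*, 0101*, 1000*, 1001*, 1010*, 1011*, 1100*, 1101*, 1111*
[col 1] -000*, -001*, -011*, -100*, -101*, 0-00*, 0-01*, 00-1*, 000-*, 010-*, 1-00*, 1-01*, 1-11*, 10-0*, 10-1*, 100-*, 101-*, 11-1*, 110-*
[col 2] --00*, --01*, -0-1, -00-*, -10-*, 0-0-*, 1--1, 1-0-*, 10--
[col 3] --0-
Prime implicants: --0-, -0-1, 1--1, 10--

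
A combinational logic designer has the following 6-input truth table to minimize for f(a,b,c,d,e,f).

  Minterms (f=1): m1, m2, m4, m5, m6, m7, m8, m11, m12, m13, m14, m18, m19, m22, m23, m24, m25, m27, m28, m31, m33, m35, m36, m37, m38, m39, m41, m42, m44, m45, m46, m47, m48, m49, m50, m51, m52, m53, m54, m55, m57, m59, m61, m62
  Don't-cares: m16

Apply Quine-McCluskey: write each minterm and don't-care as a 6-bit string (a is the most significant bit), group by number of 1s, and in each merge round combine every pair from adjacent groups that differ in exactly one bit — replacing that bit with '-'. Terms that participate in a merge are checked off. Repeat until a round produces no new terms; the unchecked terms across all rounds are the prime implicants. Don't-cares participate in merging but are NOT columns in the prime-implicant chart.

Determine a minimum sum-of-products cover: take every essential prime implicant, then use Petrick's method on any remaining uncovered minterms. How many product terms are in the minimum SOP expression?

Round 0: 000001✓ 000010✓ 000100✓ 000101✓ 000110✓ 000111✓ 001000✓ 001011✓ 001100✓ 001101✓ 001110✓ 010000✓ 010010✓ 010011✓ 010110✓ 010111✓ 011000✓ 011001✓ 011011✓ 011100✓ 011111✓ 100001✓ 100011✓ 100100✓ 100101✓ 100110✓ 100111✓ 101001✓ 101010✓ 101100✓ 101101✓ 101110✓ 101111✓ 110000✓ 110001✓ 110010✓ 110011✓ 110100✓ 110101✓ 110110✓ 110111✓ 111001✓ 111011✓ 111101✓ 111110✓
Round 1: -00001✓ -00100✓ -00101✓ -00110✓ -00111✓ -01100✓ -01101✓ -01110✓ -10000✓ -10010✓ -10011✓ -10110✓ -10111✓ -11001✓ -11011✓ 0-0010✓ 0-0110✓ 0-0111✓ 0-1000✓ 0-1011 0-1100✓ 00-100✓ 00-101✓ 00-110✓ 000-01✓ 000-10✓ 0001-0✓ 0001-1✓ 00010-✓ 00011-✓ 001-00✓ 0011-0✓ 00110-✓ 01-000 01-011✓ 01-111✓ 010-10✓ 010-11✓ 0100-0✓ 01001-✓ 01011-✓ 011-00✓ 011-11✓ 0110-1✓ 01100- 1-0001✓ 1-0011✓ 1-0100✓ 1-0101✓ 1-0110✓ 1-0111✓ 1-1001✓ 1-1101✓ 1-1110✓ 10-001✓ 10-100✓ 10-101✓ 10-110✓ 10-111✓ 100-01✓ 100-11✓ 1000-1✓ 1001-0✓ 1001-1✓ 10010-✓ 10011-✓ 101-01✓ 101-10 1011-0✓ 1011-1✓ 10110-✓ 10111-✓ 11-001✓ 11-011✓ 11-101✓ 11-110✓ 110-00✓ 110-01✓ 110-10✓ 110-11✓ 1100-0✓ 1100-1✓ 11000-✓ 11001-✓ 1101-0✓ 1101-1✓ 11010-✓ 11011-✓ 111-01✓ 1110-1✓
Round 2: --0110✓ --0111✓ -0-100✓ -0-101✓ -0-110✓ -00-01 -001-0✓ -001-1✓ -0010-✓ -0011-✓ -011-0✓ -0110-✓ -1-011 -10-10✓ -10-11✓ -100-0 -1001-✓ -1011-✓ -110-1 0-0-10 0-011-✓ 0-1-00 00-1-0✓ 00-10-✓ 0001--✓ 01--11 010-1-✓ 1--001✓ 1--101✓ 1--110 1-0-01✓ 1-0-11✓ 1-00-1✓ 1-01-0✓ 1-01-1✓ 1-010-✓ 1-011-✓ 1-1-01✓ 10--01✓ 10-1-0✓ 10-1-1✓ 10-10-✓ 10-11-✓ 100--1✓ 1001--✓ 1011--✓ 11--01✓ 11-0-1 110--0✓ 110--1✓ 110-0-✓ 110-1-✓ 1100--✓ 1101--✓
Round 3: --011- -0-1-0 -0-10- -001-- -10-1- 1---01 1-0--1 1-01-- 10-1-- 110---
PIs = {--011-, -0-1-0, -0-10-, -00-01, -001--, -1-011, -10-1-, -100-0, -110-1, 0-0-10, 0-1-00, 0-1011, 01--11, 01-000, 01100-, 1---01, 1--110, 1-0--1, 1-01--, 10-1--, 101-10, 11-0-1, 110---}
Coverage chart:
  m1: -00-01 ←essential
  m2: 0-0-10 ←essential
  m4: -0-1-0,-0-10-,-001--
  m5: -0-10-,-00-01,-001--
  m6: --011-,-0-1-0,-001--,0-0-10
  m7: --011-,-001--
  m8: 0-1-00 ←essential
  m11: 0-1011 ←essential
  m12: -0-1-0,-0-10-,0-1-00
  m13: -0-10- ←essential
  m14: -0-1-0 ←essential
  m18: -10-1-,-100-0,0-0-10
  m19: -1-011,-10-1-,01--11
  m22: --011-,-10-1-,0-0-10
  m23: --011-,-10-1-,01--11
  m24: 0-1-00,01-000,01100-
  m25: -110-1,01100-
  m27: -1-011,-110-1,0-1011,01--11
  m28: 0-1-00 ←essential
  m31: 01--11 ←essential
  m33: -00-01,1---01,1-0--1
  m35: 1-0--1 ←essential
  m36: -0-1-0,-0-10-,-001--,1-01--,10-1--
  m37: -0-10-,-00-01,-001--,1---01,1-0--1,1-01--,10-1--
  m38: --011-,-0-1-0,-001--,1--110,1-01--,10-1--
  m39: --011-,-001--,1-0--1,1-01--,10-1--
  m41: 1---01 ←essential
  m42: 101-10 ←essential
  m44: -0-1-0,-0-10-,10-1--
  m45: -0-10-,1---01,10-1--
  m46: -0-1-0,1--110,10-1--,101-10
  m47: 10-1-- ←essential
  m48: -100-0,110---
  m49: 1---01,1-0--1,11-0-1,110---
  m50: -10-1-,-100-0,110---
  m51: -1-011,-10-1-,1-0--1,11-0-1,110---
  m52: 1-01--,110---
  m53: 1---01,1-0--1,1-01--,110---
  m54: --011-,-10-1-,1--110,1-01--,110---
  m55: --011-,-10-1-,1-0--1,1-01--,110---
  m57: -110-1,1---01,11-0-1
  m59: -1-011,-110-1,11-0-1
  m61: 1---01 ←essential
  m62: 1--110 ←essential
Essential: -0-1-0, -0-10-, -00-01, 0-0-10, 0-1-00, 0-1011, 01--11, 1---01, 1--110, 1-0--1, 10-1--, 101-10
Petrick residual → --011-, -110-1, 110---
Min cover (15 terms): c'de + b'df' + b'de' + b'c'e'f + bcd'f + a'c'ef' + a'ce'f' + a'cd'ef + a'bef + ae'f + adef' + ac'f + ab'd + ab'cef' + abc'

15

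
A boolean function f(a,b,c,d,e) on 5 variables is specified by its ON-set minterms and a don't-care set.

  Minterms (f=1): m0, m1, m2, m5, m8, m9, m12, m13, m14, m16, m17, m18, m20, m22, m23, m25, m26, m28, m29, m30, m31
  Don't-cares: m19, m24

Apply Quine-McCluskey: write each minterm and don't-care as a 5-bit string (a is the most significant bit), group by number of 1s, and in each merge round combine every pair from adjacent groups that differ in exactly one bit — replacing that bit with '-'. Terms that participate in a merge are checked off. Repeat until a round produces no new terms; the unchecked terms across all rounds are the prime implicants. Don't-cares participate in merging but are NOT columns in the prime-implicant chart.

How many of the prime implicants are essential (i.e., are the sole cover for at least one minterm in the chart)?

Round 0: 00000✓ 00001✓ 00010✓ 00101✓ 01000✓ 01001✓ 01100✓ 01101✓ 01110✓ 10000✓ 10001✓ 10010✓ 10011✓ 10100✓ 10110✓ 10111✓ 11000✓ 11001✓ 11010✓ 11100✓ 11101✓ 11110✓ 11111✓
Round 1: -0000✓ -0001✓ -0010✓ -1000✓ -1001✓ -1100✓ -1101✓ -1110✓ 0-000✓ 0-001✓ 0-101✓ 00-01✓ 000-0✓ 0000-✓ 01-00✓ 01-01✓ 0100-✓ 011-0✓ 0110-✓ 1-000✓ 1-001✓ 1-010✓ 1-100✓ 1-110✓ 1-111✓ 10-00✓ 10-10✓ 10-11✓ 100-0✓ 100-1✓ 1000-✓ 1001-✓ 101-0✓ 1011-✓ 11-00✓ 11-01✓ 11-10✓ 110-0✓ 1100-✓ 111-0✓ 111-1✓ 1110-✓ 1111-✓
Round 2: --000✓ --001✓ -00-0 -000-✓ -1-00✓ -1-01✓ -100-✓ -11-0 -110-✓ 0--01 0-00-✓ 01-0-✓ 1--00✓ 1--10✓ 1-0-0✓ 1-00-✓ 1-1-0✓ 1-11- 10--0✓ 10-1- 100-- 11--0✓ 11-0-✓ 111--
Round 3: --00- -1-0- 1---0
PIs = {--00-, -00-0, -1-0-, -11-0, 0--01, 1---0, 1-11-, 10-1-, 100--, 111--}
Coverage chart:
  m0: --00-,-00-0
  m1: --00-,0--01
  m2: -00-0 ←essential
  m5: 0--01 ←essential
  m8: --00-,-1-0-
  m9: --00-,-1-0-,0--01
  m12: -1-0-,-11-0
  m13: -1-0-,0--01
  m14: -11-0 ←essential
  m16: --00-,-00-0,1---0,100--
  m17: --00-,100--
  m18: -00-0,1---0,10-1-,100--
  m20: 1---0 ←essential
  m22: 1---0,1-11-,10-1-
  m23: 1-11-,10-1-
  m25: --00-,-1-0-
  m26: 1---0 ←essential
  m28: -1-0-,-11-0,1---0,111--
  m29: -1-0-,111--
  m30: -11-0,1---0,1-11-,111--
  m31: 1-11-,111--
Essential: -00-0, -11-0, 0--01, 1---0

4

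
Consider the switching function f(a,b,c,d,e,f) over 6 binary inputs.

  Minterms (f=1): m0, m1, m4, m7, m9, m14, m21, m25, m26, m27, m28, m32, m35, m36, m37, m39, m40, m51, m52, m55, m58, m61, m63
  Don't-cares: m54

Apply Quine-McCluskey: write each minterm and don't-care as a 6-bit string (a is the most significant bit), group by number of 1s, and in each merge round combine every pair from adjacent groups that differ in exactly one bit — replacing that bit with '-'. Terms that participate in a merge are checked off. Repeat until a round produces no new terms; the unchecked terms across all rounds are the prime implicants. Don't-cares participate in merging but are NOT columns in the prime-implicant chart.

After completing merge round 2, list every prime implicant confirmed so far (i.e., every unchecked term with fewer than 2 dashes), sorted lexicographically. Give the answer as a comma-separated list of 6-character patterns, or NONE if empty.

Round 0: 000000✓ 000001✓ 000100✓ 000111✓ 001001✓ 001110 010101 011001✓ 011010✓ 011011✓ 011100 100000✓ 100011✓ 100100✓ 100101✓ 100111✓ 101000✓ 110011✓ 110100✓ 110110✓ 110111✓ 111010✓ 111101✓ 111111✓
Round 1: -00000✓ -00100✓ -00111 -11010 0-1001 00-001 000-00✓ 00000- 0110-1 01101- 1-0011✓ 1-0100 1-0111✓ 10-000 100-00✓ 100-11✓ 1001-1 10010- 11-111 110-11✓ 1101-0 11011- 1111-1
Round 2: -00-00 1-0-11
PIs = {-00-00, -00111, -11010, 0-1001, 00-001, 00000-, 001110, 010101, 0110-1, 01101-, 011100, 1-0-11, 1-0100, 10-000, 1001-1, 10010-, 11-111, 1101-0, 11011-, 1111-1}

-00111, -11010, 0-1001, 00-001, 00000-, 001110, 010101, 0110-1, 01101-, 011100, 1-0100, 10-000, 1001-1, 10010-, 11-111, 1101-0, 11011-, 1111-1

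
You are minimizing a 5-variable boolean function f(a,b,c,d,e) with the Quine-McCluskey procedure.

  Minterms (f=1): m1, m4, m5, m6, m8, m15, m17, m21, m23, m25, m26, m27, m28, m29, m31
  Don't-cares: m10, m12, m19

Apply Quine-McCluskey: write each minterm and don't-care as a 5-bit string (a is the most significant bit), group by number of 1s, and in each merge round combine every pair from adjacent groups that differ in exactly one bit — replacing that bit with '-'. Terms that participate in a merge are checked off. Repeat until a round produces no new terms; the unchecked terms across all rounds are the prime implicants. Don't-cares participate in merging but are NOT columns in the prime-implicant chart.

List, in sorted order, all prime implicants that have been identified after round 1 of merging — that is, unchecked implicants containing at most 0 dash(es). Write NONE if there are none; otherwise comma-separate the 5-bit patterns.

[col 0] 00001*, 00100*, 00101*, 00110*, 01000*, 01010*, 01100*, 01111*, 10001*, 10011*, 10101*, 10111*, 11001*, 11010*, 11011*, 11100*, 11101*, 11111*
[col 1] -0001*, -0101*, -1010, -1100, -1111, 0-100, 00-01*, 001-0, 0010-, 01-00, 010-0, 1-001*, 1-011*, 1-101*, 1-111*, 10-01*, 10-11*, 100-1*, 101-1*, 11-01*, 11-11*, 110-1*, 1101-, 111-1*, 1110-
[col 2] -0-01, 1--01*, 1--11*, 1-0-1*, 1-1-1*, 10--1*, 11--1*
[col 3] 1---1
Prime implicants: -0-01, -1010, -1100, -1111, 0-100, 001-0, 0010-, 01-00, 010-0, 1---1, 1101-, 1110-

NONE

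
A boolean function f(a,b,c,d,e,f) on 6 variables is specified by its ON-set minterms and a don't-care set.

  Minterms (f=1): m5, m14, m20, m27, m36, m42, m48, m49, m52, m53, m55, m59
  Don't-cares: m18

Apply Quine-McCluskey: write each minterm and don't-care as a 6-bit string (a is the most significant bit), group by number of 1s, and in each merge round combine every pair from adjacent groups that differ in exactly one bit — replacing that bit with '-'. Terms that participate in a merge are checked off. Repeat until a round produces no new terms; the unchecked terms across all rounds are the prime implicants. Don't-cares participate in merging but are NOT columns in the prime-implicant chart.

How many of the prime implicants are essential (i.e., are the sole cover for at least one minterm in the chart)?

Round 0: 000101 001110 010010 010100✓ 011011✓ 100100✓ 101010 110000✓ 110001✓ 110100✓ 110101✓ 110111✓ 111011✓
Round 1: -10100 -11011 1-0100 110-00✓ 110-01✓ 11000-✓ 1101-1 11010-✓
Round 2: 110-0-
PIs = {-10100, -11011, 000101, 001110, 010010, 1-0100, 101010, 110-0-, 1101-1}
Coverage chart:
  m5: 000101 ←essential
  m14: 001110 ←essential
  m20: -10100 ←essential
  m27: -11011 ←essential
  m36: 1-0100 ←essential
  m42: 101010 ←essential
  m48: 110-0- ←essential
  m49: 110-0- ←essential
  m52: -10100,1-0100,110-0-
  m53: 110-0-,1101-1
  m55: 1101-1 ←essential
  m59: -11011 ←essential
Essential: -10100, -11011, 000101, 001110, 1-0100, 101010, 110-0-, 1101-1

8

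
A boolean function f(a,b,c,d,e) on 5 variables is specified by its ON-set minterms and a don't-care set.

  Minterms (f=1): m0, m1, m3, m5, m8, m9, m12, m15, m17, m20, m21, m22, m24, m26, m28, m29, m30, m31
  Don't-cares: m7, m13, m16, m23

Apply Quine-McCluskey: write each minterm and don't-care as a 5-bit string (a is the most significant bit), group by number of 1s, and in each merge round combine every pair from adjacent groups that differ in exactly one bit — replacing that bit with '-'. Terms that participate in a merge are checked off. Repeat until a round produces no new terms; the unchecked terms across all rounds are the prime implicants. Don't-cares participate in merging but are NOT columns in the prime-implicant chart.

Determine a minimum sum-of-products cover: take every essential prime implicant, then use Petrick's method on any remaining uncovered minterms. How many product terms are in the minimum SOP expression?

6

Round 0: 00000✓ 00001✓ 00011✓ 00101✓ 00111✓ 01000✓ 01001✓ 01100✓ 01101✓ 01111✓ 10000✓ 10001✓ 10100✓ 10101✓ 10110✓ 10111✓ 11000✓ 11010✓ 11100✓ 11101✓ 11110✓ 11111✓
Round 1: -0000✓ -0001✓ -0101✓ -0111✓ -1000✓ -1100✓ -1101✓ -1111✓ 0-000✓ 0-001✓ 0-101✓ 0-111✓ 00-01✓ 00-11✓ 000-1✓ 0000-✓ 001-1✓ 01-00✓ 01-01✓ 0100-✓ 011-1✓ 0110-✓ 1-000✓ 1-100✓ 1-101✓ 1-110✓ 1-111✓ 10-00✓ 10-01✓ 1000-✓ 101-0✓ 101-1✓ 1010-✓ 1011-✓ 11-00✓ 11-10✓ 110-0✓ 111-0✓ 111-1✓ 1110-✓ 1111-✓
Round 2: --000 --101✓ --111✓ -0-01 -000- -01-1✓ -1-00 -11-1✓ -110- 0--01 0-00- 0-1-1✓ 00--1 01-0- 1--00 1-1-0✓ 1-1-1✓ 1-10-✓ 1-11-✓ 10-0- 101--✓ 11--0 111--✓
Round 3: --1-1 1-1--
PIs = {--000, --1-1, -0-01, -000-, -1-00, -110-, 0--01, 0-00-, 00--1, 01-0-, 1--00, 1-1--, 10-0-, 11--0}
Coverage chart:
  m0: --000,-000-,0-00-
  m1: -0-01,-000-,0--01,0-00-,00--1
  m3: 00--1 ←essential
  m5: --1-1,-0-01,0--01,00--1
  m8: --000,-1-00,0-00-,01-0-
  m9: 0--01,0-00-,01-0-
  m12: -1-00,-110-,01-0-
  m15: --1-1 ←essential
  m17: -0-01,-000-,10-0-
  m20: 1--00,1-1--,10-0-
  m21: --1-1,-0-01,1-1--,10-0-
  m22: 1-1-- ←essential
  m24: --000,-1-00,1--00,11--0
  m26: 11--0 ←essential
  m28: -1-00,-110-,1--00,1-1--,11--0
  m29: --1-1,-110-,1-1--
  m30: 1-1--,11--0
  m31: --1-1,1-1--
Essential: --1-1, 00--1, 1-1--, 11--0
Petrick residual → -000-, 01-0-
Min cover (6 terms): ce + b'c'd' + a'b'e + a'bd' + ac + abe'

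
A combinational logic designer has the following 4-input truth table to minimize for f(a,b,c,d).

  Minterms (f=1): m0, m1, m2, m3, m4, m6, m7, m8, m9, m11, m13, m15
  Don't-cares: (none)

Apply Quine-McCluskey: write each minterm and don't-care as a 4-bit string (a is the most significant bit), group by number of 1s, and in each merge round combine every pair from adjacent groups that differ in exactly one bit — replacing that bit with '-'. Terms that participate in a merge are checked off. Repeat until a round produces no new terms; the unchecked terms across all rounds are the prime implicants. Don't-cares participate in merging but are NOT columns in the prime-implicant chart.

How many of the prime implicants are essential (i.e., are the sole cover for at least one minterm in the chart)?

3

size-2^0 implicants → 0000(✓)  0001(✓)  0010(✓)  0011(✓)  0100(✓)  0110(✓)  0111(✓)  1000(✓)  1001(✓)  1011(✓)  1101(✓)  1111(✓)
size-2^1 implicants → -000(✓)  -001(✓)  -011(✓)  -111(✓)  0-00(✓)  0-10(✓)  0-11(✓)  00-0(✓)  00-1(✓)  000-(✓)  001-(✓)  01-0(✓)  011-(✓)  1-01(✓)  1-11(✓)  10-1(✓)  100-(✓)  11-1(✓)
size-2^2 implicants → --11  -0-1  -00-  0--0  0-1-  00--  1--1
Unchecked terms (primes): --11, -0-1, -00-, 0--0, 0-1-, 00--, 1--1
Minterm coverage:
  m0 ⊆ -00-,0--0,00--
  m1 ⊆ -0-1,-00-,00--
  m2 ⊆ 0--0,0-1-,00--
  m3 ⊆ --11,-0-1,0-1-,00--
  m4 ⊆ 0--0 [E]
  m6 ⊆ 0--0,0-1-
  m7 ⊆ --11,0-1-
  m8 ⊆ -00- [E]
  m9 ⊆ -0-1,-00-,1--1
  m11 ⊆ --11,-0-1,1--1
  m13 ⊆ 1--1 [E]
  m15 ⊆ --11,1--1
E = {-00-, 0--0, 1--1}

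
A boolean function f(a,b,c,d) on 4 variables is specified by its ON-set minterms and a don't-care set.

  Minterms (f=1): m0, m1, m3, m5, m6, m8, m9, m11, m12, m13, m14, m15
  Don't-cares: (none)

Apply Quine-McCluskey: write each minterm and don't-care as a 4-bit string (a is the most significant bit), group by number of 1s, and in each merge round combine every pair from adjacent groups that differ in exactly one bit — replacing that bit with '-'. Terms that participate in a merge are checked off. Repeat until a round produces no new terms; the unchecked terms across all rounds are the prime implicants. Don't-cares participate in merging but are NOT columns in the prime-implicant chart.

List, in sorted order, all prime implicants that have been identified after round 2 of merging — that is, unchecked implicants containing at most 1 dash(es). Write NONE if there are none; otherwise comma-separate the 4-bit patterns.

-110

[col 0] 0000*, 0001*, 0011*, 0101*, 0110*, 1000*, 1001*, 1011*, 1100*, 1101*, 1110*, 1111*
[col 1] -000*, -001*, -011*, -101*, -110, 0-01*, 00-1*, 000-*, 1-00*, 1-01*, 1-11*, 10-1*, 100-*, 11-0*, 11-1*, 110-*, 111-*
[col 2] --01, -0-1, -00-, 1--1, 1-0-, 11--
Prime implicants: --01, -0-1, -00-, -110, 1--1, 1-0-, 11--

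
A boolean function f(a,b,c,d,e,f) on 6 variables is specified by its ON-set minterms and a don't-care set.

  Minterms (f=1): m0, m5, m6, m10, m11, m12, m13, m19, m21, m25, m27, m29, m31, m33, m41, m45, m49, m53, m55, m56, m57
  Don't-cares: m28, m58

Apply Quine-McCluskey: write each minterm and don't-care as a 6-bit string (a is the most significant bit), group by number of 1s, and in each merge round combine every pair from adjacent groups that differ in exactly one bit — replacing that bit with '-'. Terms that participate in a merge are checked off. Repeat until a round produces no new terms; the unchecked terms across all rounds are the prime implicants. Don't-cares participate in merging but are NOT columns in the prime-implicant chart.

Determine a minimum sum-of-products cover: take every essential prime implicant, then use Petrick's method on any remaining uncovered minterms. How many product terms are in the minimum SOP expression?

11

size-2^0 implicants → 000000  000101(✓)  000110  001010(✓)  001011(✓)  001100(✓)  001101(✓)  010011(✓)  010101(✓)  011001(✓)  011011(✓)  011100(✓)  011101(✓)  011111(✓)  100001(✓)  101001(✓)  101101(✓)  110001(✓)  110101(✓)  110111(✓)  111000(✓)  111001(✓)  111010(✓)
size-2^1 implicants → -01101  -10101  -11001  0-0101(✓)  0-1011  0-1100(✓)  0-1101(✓)  00-101(✓)  00101-  00110-(✓)  01-011  01-101(✓)  011-01(✓)  011-11(✓)  0110-1(✓)  0111-1(✓)  01110-(✓)  1-0001(✓)  1-1001(✓)  10-001(✓)  101-01  11-001(✓)  110-01  1101-1  1110-0  11100-
size-2^2 implicants → 0--101  0-110-  011--1  1--001
Unchecked terms (primes): -01101, -10101, -11001, 0--101, 0-1011, 0-110-, 000000, 000110, 00101-, 01-011, 011--1, 1--001, 101-01, 110-01, 1101-1, 1110-0, 11100-
Minterm coverage:
  m0 ⊆ 000000 [E]
  m5 ⊆ 0--101 [E]
  m6 ⊆ 000110 [E]
  m10 ⊆ 00101- [E]
  m11 ⊆ 0-1011,00101-
  m12 ⊆ 0-110- [E]
  m13 ⊆ -01101,0--101,0-110-
  m19 ⊆ 01-011 [E]
  m21 ⊆ -10101,0--101
  m25 ⊆ -11001,011--1
  m27 ⊆ 0-1011,01-011,011--1
  m29 ⊆ 0--101,0-110-,011--1
  m31 ⊆ 011--1 [E]
  m33 ⊆ 1--001 [E]
  m41 ⊆ 1--001,101-01
  m45 ⊆ -01101,101-01
  m49 ⊆ 1--001,110-01
  m53 ⊆ -10101,110-01,1101-1
  m55 ⊆ 1101-1 [E]
  m56 ⊆ 1110-0,11100-
  m57 ⊆ -11001,1--001,11100-
E = {0--101, 0-110-, 000000, 000110, 00101-, 01-011, 011--1, 1--001, 1101-1}
Petrick residual → -01101, 1110-0
Cover = b'cde'f + a'de'f + a'cde' + a'b'c'd'e'f' + a'b'c'def' + a'b'cd'e + a'bd'ef + a'bcf + ad'e'f + abc'df + abcd'f'  |cover|=11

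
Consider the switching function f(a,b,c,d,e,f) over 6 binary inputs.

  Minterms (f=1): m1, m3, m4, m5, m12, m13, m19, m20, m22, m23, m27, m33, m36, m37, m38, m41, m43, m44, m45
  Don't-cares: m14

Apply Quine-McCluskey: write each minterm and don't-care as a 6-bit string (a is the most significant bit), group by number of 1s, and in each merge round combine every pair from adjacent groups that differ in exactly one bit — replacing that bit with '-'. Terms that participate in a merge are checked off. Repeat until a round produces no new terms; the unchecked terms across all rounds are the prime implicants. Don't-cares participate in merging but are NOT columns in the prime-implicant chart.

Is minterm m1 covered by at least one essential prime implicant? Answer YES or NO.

NO

[col 0] 000001*, 000011*, 000100*, 000101*, 001100*, 001101*, 001110*, 010011*, 010100*, 010110*, 010111*, 011011*, 100001*, 100100*, 100101*, 100110*, 101001*, 101011*, 101100*, 101101*
[col 1] -00001*, -00100*, -00101*, -01100*, -01101*, 0-0011, 0-0100, 00-100*, 00-101*, 000-01*, 0000-1, 00010-*, 0011-0, 00110-*, 01-011, 010-11, 0101-0, 01011-, 10-001*, 10-100*, 10-101*, 100-01*, 1001-0, 10010-*, 101-01*, 1010-1, 10110-*
[col 2] -0-100*, -0-101*, -00-01, -0010-*, -0110-*, 00-10-*, 10--01, 10-10-*
[col 3] -0-10-
Prime implicants: -0-10-, -00-01, 0-0011, 0-0100, 0000-1, 0011-0, 01-011, 010-11, 0101-0, 01011-, 10--01, 1001-0, 1010-1
PI chart (minterm → PIs covering it):
  1 | -00-01,0000-1
  3 | 0-0011,0000-1
  4 | -0-10-,0-0100
  5 | -0-10-,-00-01
  12 | -0-10-,0011-0
  13 | -0-10-  (sole → essential)
  19 | 0-0011,01-011,010-11
  20 | 0-0100,0101-0
  22 | 0101-0,01011-
  23 | 010-11,01011-
  27 | 01-011  (sole → essential)
  33 | -00-01,10--01
  36 | -0-10-,1001-0
  37 | -0-10-,-00-01,10--01
  38 | 1001-0  (sole → essential)
  41 | 10--01,1010-1
  43 | 1010-1  (sole → essential)
  44 | -0-10-  (sole → essential)
  45 | -0-10-,10--01
Essential prime implicants: -0-10-, 01-011, 1001-0, 1010-1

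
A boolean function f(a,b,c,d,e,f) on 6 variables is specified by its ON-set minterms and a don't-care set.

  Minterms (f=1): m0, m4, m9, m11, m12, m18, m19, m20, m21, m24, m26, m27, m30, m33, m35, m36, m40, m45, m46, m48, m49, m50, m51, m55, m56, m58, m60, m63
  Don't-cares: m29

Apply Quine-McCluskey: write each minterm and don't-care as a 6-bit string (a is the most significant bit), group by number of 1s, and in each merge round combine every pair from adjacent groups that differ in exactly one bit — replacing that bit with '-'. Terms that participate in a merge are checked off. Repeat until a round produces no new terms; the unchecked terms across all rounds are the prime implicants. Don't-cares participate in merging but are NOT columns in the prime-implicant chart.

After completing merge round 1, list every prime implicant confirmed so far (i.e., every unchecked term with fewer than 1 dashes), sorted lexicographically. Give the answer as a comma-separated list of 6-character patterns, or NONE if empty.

[col 0] 000000*, 000100*, 001001*, 001011*, 001100*, 010010*, 010011*, 010100*, 010101*, 011000*, 011010*, 011011*, 011101*, 011110*, 100001*, 100011*, 100100*, 101000*, 101101, 101110, 110000*, 110001*, 110010*, 110011*, 110111*, 111000*, 111010*, 111100*, 111111*
[col 1] -00100, -10010*, -10011*, -11000*, -11010*, 0-0100, 0-1011, 00-100, 000-00, 0010-1, 01-010*, 01-011*, 01-101, 01001-*, 01010-, 011-10, 0110-0*, 01101-*, 1-0001*, 1-0011*, 1-1000, 1000-1*, 11-000*, 11-010*, 11-111, 110-11, 1100-0*, 1100-1*, 11000-*, 11001-*, 111-00, 1110-0*
[col 2] -1-010, -1001-, -110-0, 01-01-, 1-00-1, 11-0-0, 1100--
Prime implicants: -00100, -1-010, -1001-, -110-0, 0-0100, 0-1011, 00-100, 000-00, 0010-1, 01-01-, 01-101, 01010-, 011-10, 1-00-1, 1-1000, 101101, 101110, 11-0-0, 11-111, 110-11, 1100--, 111-00

101101, 101110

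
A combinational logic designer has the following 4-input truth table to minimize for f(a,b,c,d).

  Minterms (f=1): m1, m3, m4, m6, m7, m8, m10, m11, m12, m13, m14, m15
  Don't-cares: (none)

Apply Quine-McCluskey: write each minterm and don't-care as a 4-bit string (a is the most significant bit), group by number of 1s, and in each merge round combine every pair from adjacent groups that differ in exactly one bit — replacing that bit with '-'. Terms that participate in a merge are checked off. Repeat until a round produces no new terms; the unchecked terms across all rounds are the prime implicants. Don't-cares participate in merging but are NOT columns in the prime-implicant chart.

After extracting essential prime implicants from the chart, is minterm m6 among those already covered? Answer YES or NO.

YES

[col 0] 0001*, 0011*, 0100*, 0110*, 0111*, 1000*, 1010*, 1011*, 1100*, 1101*, 1110*, 1111*
[col 1] -011*, -100*, -110*, -111*, 0-11*, 00-1, 01-0*, 011-*, 1-00*, 1-10*, 1-11*, 10-0*, 101-*, 11-0*, 11-1*, 110-*, 111-*
[col 2] --11, -1-0, -11-, 1--0, 1-1-, 11--
Prime implicants: --11, -1-0, -11-, 00-1, 1--0, 1-1-, 11--
PI chart (minterm → PIs covering it):
  1 | 00-1  (sole → essential)
  3 | --11,00-1
  4 | -1-0  (sole → essential)
  6 | -1-0,-11-
  7 | --11,-11-
  8 | 1--0  (sole → essential)
  10 | 1--0,1-1-
  11 | --11,1-1-
  12 | -1-0,1--0,11--
  13 | 11--  (sole → essential)
  14 | -1-0,-11-,1--0,1-1-,11--
  15 | --11,-11-,1-1-,11--
Essential prime implicants: -1-0, 00-1, 1--0, 11--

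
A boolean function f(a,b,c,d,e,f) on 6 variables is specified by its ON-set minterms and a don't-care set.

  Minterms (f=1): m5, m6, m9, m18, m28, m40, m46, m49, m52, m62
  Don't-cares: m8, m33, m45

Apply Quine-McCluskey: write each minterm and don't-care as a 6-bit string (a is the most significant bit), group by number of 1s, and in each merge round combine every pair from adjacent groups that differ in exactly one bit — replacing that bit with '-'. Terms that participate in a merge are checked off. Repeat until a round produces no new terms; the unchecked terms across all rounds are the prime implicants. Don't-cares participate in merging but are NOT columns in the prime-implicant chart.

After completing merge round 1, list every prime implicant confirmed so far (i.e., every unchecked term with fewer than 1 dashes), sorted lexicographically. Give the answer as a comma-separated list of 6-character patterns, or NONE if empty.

Round 0: 000101 000110 001000✓ 001001✓ 010010 011100 100001✓ 101000✓ 101101 101110✓ 110001✓ 110100 111110✓
Round 1: -01000 00100- 1-0001 1-1110
PIs = {-01000, 000101, 000110, 00100-, 010010, 011100, 1-0001, 1-1110, 101101, 110100}

000101, 000110, 010010, 011100, 101101, 110100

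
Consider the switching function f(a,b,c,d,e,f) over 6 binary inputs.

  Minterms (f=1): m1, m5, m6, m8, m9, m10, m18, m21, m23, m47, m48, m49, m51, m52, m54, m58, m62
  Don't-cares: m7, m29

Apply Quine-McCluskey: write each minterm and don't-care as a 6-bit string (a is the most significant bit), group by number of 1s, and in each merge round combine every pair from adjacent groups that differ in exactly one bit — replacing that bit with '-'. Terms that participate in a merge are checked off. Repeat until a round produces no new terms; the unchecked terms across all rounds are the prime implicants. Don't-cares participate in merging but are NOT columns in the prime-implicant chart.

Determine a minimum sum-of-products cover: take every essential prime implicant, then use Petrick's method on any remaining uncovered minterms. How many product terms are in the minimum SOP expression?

[col 0] 000001*, 000101*, 000110*, 000111*, 001000*, 001001*, 001010*, 010010, 010101*, 010111*, 011101*, 101111, 110000*, 110001*, 110011*, 110100*, 110110*, 111010*, 111110*
[col 1] 0-0101*, 0-0111*, 00-001, 000-01, 0001-1*, 00011-, 0010-0, 00100-, 01-101, 0101-1*, 11-110, 110-00, 1100-1, 11000-, 1101-0, 111-10
[col 2] 0-01-1
Prime implicants: 0-01-1, 00-001, 000-01, 00011-, 0010-0, 00100-, 01-101, 010010, 101111, 11-110, 110-00, 1100-1, 11000-, 1101-0, 111-10
PI chart (minterm → PIs covering it):
  1 | 00-001,000-01
  5 | 0-01-1,000-01
  6 | 00011-  (sole → essential)
  8 | 0010-0,00100-
  9 | 00-001,00100-
  10 | 0010-0  (sole → essential)
  18 | 010010  (sole → essential)
  21 | 0-01-1,01-101
  23 | 0-01-1  (sole → essential)
  47 | 101111  (sole → essential)
  48 | 110-00,11000-
  49 | 1100-1,11000-
  51 | 1100-1  (sole → essential)
  52 | 110-00,1101-0
  54 | 11-110,1101-0
  58 | 111-10  (sole → essential)
  62 | 11-110,111-10
Essential prime implicants: 0-01-1, 00011-, 0010-0, 010010, 101111, 1100-1, 111-10
Petrick residual → 00-001, 11-110, 110-00
Minimum SOP uses 10 PIs: a'c'df + a'b'd'e'f + a'b'c'de + a'b'cd'f' + a'bc'd'ef' + ab'cdef + abdef' + abc'e'f' + abc'd'f + abcef'

10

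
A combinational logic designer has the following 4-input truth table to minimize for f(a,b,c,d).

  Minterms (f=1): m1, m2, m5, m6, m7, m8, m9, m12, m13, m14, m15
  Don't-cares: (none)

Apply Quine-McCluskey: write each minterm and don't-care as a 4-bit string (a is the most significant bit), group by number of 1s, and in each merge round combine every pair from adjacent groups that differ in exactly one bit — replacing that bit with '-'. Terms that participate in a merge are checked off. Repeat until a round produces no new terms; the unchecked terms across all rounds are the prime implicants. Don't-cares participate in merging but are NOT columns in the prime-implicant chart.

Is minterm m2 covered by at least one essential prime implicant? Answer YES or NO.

YES

Round 0: 0001✓ 0010✓ 0101✓ 0110✓ 0111✓ 1000✓ 1001✓ 1100✓ 1101✓ 1110✓ 1111✓
Round 1: -001✓ -101✓ -110✓ -111✓ 0-01✓ 0-10 01-1✓ 011-✓ 1-00✓ 1-01✓ 100-✓ 11-0✓ 11-1✓ 110-✓ 111-✓
Round 2: --01 -1-1 -11- 1-0- 11--
PIs = {--01, -1-1, -11-, 0-10, 1-0-, 11--}
Coverage chart:
  m1: --01 ←essential
  m2: 0-10 ←essential
  m5: --01,-1-1
  m6: -11-,0-10
  m7: -1-1,-11-
  m8: 1-0- ←essential
  m9: --01,1-0-
  m12: 1-0-,11--
  m13: --01,-1-1,1-0-,11--
  m14: -11-,11--
  m15: -1-1,-11-,11--
Essential: --01, 0-10, 1-0-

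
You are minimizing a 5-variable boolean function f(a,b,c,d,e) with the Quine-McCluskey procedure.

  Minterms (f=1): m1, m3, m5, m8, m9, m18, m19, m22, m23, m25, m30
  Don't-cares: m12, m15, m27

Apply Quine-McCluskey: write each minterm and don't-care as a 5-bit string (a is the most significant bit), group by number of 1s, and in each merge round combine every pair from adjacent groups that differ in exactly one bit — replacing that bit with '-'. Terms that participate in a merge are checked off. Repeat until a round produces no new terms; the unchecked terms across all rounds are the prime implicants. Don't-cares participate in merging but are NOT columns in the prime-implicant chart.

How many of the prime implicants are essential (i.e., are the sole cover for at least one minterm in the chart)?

[col 0] 00001*, 00011*, 00101*, 01000*, 01001*, 01100*, 01111, 10010*, 10011*, 10110*, 10111*, 11001*, 11011*, 11110*
[col 1] -0011, -1001, 0-001, 00-01, 000-1, 01-00, 0100-, 1-011, 1-110, 10-10*, 10-11*, 1001-*, 1011-*, 110-1
[col 2] 10-1-
Prime implicants: -0011, -1001, 0-001, 00-01, 000-1, 01-00, 0100-, 01111, 1-011, 1-110, 10-1-, 110-1
PI chart (minterm → PIs covering it):
  1 | 0-001,00-01,000-1
  3 | -0011,000-1
  5 | 00-01  (sole → essential)
  8 | 01-00,0100-
  9 | -1001,0-001,0100-
  18 | 10-1-  (sole → essential)
  19 | -0011,1-011,10-1-
  22 | 1-110,10-1-
  23 | 10-1-  (sole → essential)
  25 | -1001,110-1
  30 | 1-110  (sole → essential)
Essential prime implicants: 00-01, 1-110, 10-1-

3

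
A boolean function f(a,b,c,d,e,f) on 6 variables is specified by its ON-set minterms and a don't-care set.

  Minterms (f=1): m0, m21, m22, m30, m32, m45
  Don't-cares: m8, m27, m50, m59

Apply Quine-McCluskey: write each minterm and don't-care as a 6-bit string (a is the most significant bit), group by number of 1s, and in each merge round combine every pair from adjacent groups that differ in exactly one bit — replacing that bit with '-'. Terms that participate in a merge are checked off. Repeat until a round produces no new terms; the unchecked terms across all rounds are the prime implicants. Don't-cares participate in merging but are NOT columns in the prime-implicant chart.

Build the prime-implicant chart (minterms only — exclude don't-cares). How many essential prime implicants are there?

4

[col 0] 000000*, 001000*, 010101, 010110*, 011011*, 011110*, 100000*, 101101, 110010, 111011*
[col 1] -00000, -11011, 00-000, 01-110
Prime implicants: -00000, -11011, 00-000, 01-110, 010101, 101101, 110010
PI chart (minterm → PIs covering it):
  0 | -00000,00-000
  21 | 010101  (sole → essential)
  22 | 01-110  (sole → essential)
  30 | 01-110  (sole → essential)
  32 | -00000  (sole → essential)
  45 | 101101  (sole → essential)
Essential prime implicants: -00000, 01-110, 010101, 101101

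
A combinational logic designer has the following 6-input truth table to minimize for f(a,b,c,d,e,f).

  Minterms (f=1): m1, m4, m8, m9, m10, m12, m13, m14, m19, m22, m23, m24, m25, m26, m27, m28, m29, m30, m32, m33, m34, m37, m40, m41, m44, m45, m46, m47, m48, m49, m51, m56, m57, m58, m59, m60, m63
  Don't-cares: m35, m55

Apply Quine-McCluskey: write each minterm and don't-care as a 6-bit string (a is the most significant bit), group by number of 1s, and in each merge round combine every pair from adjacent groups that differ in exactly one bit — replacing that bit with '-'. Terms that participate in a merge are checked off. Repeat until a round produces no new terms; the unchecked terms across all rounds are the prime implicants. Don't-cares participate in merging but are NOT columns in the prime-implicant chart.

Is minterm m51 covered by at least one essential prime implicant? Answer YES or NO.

size-2^0 implicants → 000001(✓)  000100(✓)  001000(✓)  001001(✓)  001010(✓)  001100(✓)  001101(✓)  001110(✓)  010011(✓)  010110(✓)  010111(✓)  011000(✓)  011001(✓)  011010(✓)  011011(✓)  011100(✓)  011101(✓)  011110(✓)  100000(✓)  100001(✓)  100010(✓)  100011(✓)  100101(✓)  101000(✓)  101001(✓)  101100(✓)  101101(✓)  101110(✓)  101111(✓)  110000(✓)  110001(✓)  110011(✓)  110111(✓)  111000(✓)  111001(✓)  111010(✓)  111011(✓)  111100(✓)  111111(✓)
size-2^1 implicants → -00001(✓)  -01000(✓)  -01001(✓)  -01100(✓)  -01101(✓)  -01110(✓)  -10011(✓)  -10111(✓)  -11000(✓)  -11001(✓)  -11010(✓)  -11011(✓)  -11100(✓)  0-1000(✓)  0-1001(✓)  0-1010(✓)  0-1100(✓)  0-1101(✓)  0-1110(✓)  00-001(✓)  00-100  001-00(✓)  001-01(✓)  001-10(✓)  0010-0(✓)  00100-(✓)  0011-0(✓)  00110-(✓)  01-011(✓)  01-110  010-11(✓)  01011-  011-00(✓)  011-01(✓)  011-10(✓)  0110-0(✓)  0110-1(✓)  01100-(✓)  01101-(✓)  0111-0(✓)  01110-(✓)  1-0000(✓)  1-0001(✓)  1-0011(✓)  1-1000(✓)  1-1001(✓)  1-1100(✓)  1-1111  10-000(✓)  10-001(✓)  10-101(✓)  100-01(✓)  1000-0(✓)  1000-1(✓)  10000-(✓)  10001-(✓)  101-00(✓)  101-01(✓)  10100-(✓)  1011-0(✓)  1011-1(✓)  10110-(✓)  10111-(✓)  11-000(✓)  11-001(✓)  11-011(✓)  11-111(✓)  110-11(✓)  1100-1(✓)  11000-(✓)  111-00(✓)  111-11(✓)  1110-0(✓)  1110-1(✓)  11100-(✓)  11101-(✓)
size-2^2 implicants → --1000(✓)  --1001(✓)  --1100(✓)  -0-001  -01-00(✓)  -01-01(✓)  -0100-(✓)  -011-0  -0110-(✓)  -1-011  -10-11  -11-00(✓)  -110-0(✓)  -110-1(✓)  -1100-(✓)  -1101-(✓)  0-1-00(✓)  0-1-01(✓)  0-1-10(✓)  0-10-0(✓)  0-100-(✓)  0-11-0(✓)  0-110-(✓)  001--0(✓)  001-0-(✓)  011--0(✓)  011-0-(✓)  0110--(✓)  1--000(✓)  1--001(✓)  1-00-1  1-000-(✓)  1-1-00(✓)  1-100-(✓)  10--01  10-00-(✓)  1000--  101-0-(✓)  1011--  11--11  11-0-1  11-00-(✓)  1110--(✓)
size-2^3 implicants → --1-00  --100-  -01-0-  -110--  0-1--0  0-1-0-  1--00-
Unchecked terms (primes): --1-00, --100-, -0-001, -01-0-, -011-0, -1-011, -10-11, -110--, 0-1--0, 0-1-0-, 00-100, 01-110, 01011-, 1--00-, 1-00-1, 1-1111, 10--01, 1000--, 1011--, 11--11, 11-0-1
Minterm coverage:
  m1 ⊆ -0-001 [E]
  m4 ⊆ 00-100 [E]
  m8 ⊆ --1-00,--100-,-01-0-,0-1--0,0-1-0-
  m9 ⊆ --100-,-0-001,-01-0-,0-1-0-
  m10 ⊆ 0-1--0 [E]
  m12 ⊆ --1-00,-01-0-,-011-0,0-1--0,0-1-0-,00-100
  m13 ⊆ -01-0-,0-1-0-
  m14 ⊆ -011-0,0-1--0
  m19 ⊆ -1-011,-10-11
  m22 ⊆ 01-110,01011-
  m23 ⊆ -10-11,01011-
  m24 ⊆ --1-00,--100-,-110--,0-1--0,0-1-0-
  m25 ⊆ --100-,-110--,0-1-0-
  m26 ⊆ -110--,0-1--0
  m27 ⊆ -1-011,-110--
  m28 ⊆ --1-00,0-1--0,0-1-0-
  m29 ⊆ 0-1-0- [E]
  m30 ⊆ 0-1--0,01-110
  m32 ⊆ 1--00-,1000--
  m33 ⊆ -0-001,1--00-,1-00-1,10--01,1000--
  m34 ⊆ 1000-- [E]
  m37 ⊆ 10--01 [E]
  m40 ⊆ --1-00,--100-,-01-0-,1--00-
  m41 ⊆ --100-,-0-001,-01-0-,1--00-,10--01
  m44 ⊆ --1-00,-01-0-,-011-0,1011--
  m45 ⊆ -01-0-,10--01,1011--
  m46 ⊆ -011-0,1011--
  m47 ⊆ 1-1111,1011--
  m48 ⊆ 1--00- [E]
  m49 ⊆ 1--00-,1-00-1,11-0-1
  m51 ⊆ -1-011,-10-11,1-00-1,11--11,11-0-1
  m56 ⊆ --1-00,--100-,-110--,1--00-
  m57 ⊆ --100-,-110--,1--00-,11-0-1
  m58 ⊆ -110-- [E]
  m59 ⊆ -1-011,-110--,11--11,11-0-1
  m60 ⊆ --1-00 [E]
  m63 ⊆ 1-1111,11--11
E = {--1-00, -0-001, -110--, 0-1--0, 0-1-0-, 00-100, 1--00-, 10--01, 1000--}

NO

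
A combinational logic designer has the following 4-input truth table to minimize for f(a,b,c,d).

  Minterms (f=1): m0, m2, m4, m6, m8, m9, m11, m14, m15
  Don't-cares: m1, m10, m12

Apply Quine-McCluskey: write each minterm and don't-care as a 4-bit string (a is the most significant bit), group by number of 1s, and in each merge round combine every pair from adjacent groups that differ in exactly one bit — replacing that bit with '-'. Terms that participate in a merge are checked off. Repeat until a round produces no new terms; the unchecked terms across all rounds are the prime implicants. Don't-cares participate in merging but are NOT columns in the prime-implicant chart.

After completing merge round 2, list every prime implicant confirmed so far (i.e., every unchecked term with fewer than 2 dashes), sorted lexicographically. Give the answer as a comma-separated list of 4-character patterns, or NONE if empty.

[col 0] 0000*, 0001*, 0010*, 0100*, 0110*, 1000*, 1001*, 1010*, 1011*, 1100*, 1110*, 1111*
[col 1] -000*, -001*, -010*, -100*, -110*, 0-00*, 0-10*, 00-0*, 000-*, 01-0*, 1-00*, 1-10*, 1-11*, 10-0*, 10-1*, 100-*, 101-*, 11-0*, 111-*
[col 2] --00*, --10*, -0-0*, -00-, -1-0*, 0--0*, 1--0*, 1-1-, 10--
[col 3] ---0
Prime implicants: ---0, -00-, 1-1-, 10--

NONE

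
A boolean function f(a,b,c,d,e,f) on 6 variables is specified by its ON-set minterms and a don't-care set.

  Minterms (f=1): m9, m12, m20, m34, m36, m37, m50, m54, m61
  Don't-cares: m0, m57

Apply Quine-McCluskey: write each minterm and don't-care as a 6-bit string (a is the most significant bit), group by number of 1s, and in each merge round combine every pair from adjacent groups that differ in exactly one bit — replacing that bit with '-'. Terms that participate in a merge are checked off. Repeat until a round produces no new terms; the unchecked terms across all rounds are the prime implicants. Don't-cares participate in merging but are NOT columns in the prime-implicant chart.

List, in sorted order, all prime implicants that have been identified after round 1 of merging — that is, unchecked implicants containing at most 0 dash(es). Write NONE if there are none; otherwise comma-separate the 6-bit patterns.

000000, 001001, 001100, 010100

[col 0] 000000, 001001, 001100, 010100, 100010*, 100100*, 100101*, 110010*, 110110*, 111001*, 111101*
[col 1] 1-0010, 10010-, 110-10, 111-01
Prime implicants: 000000, 001001, 001100, 010100, 1-0010, 10010-, 110-10, 111-01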